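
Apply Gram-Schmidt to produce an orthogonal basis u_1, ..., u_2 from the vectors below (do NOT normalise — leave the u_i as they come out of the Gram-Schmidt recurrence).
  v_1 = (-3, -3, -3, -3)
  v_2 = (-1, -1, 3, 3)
Orthogonal basis:
  u_1 = (-3, -3, -3, -3)
  u_2 = (-2, -2, 2, 2)

Apply the Gram-Schmidt recurrence
  u_1 = v_1
  u_i = v_i − Σ_{j<i} ((v_i · u_j) / (u_j · u_j)) · u_j.

Step by step this gives:
  u_1 = (-3, -3, -3, -3)
  u_2 = (-2, -2, 2, 2)

Orthogonality check:
  u_2 · u_1 = 0 (should be 0)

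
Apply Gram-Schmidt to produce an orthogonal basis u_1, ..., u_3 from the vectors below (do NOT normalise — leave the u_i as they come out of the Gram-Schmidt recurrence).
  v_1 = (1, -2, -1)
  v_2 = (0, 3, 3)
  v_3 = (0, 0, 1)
Orthogonal basis:
  u_1 = (1, -2, -1)
  u_2 = (3/2, 0, 3/2)
  u_3 = (-1/3, -1/3, 1/3)

Apply the Gram-Schmidt recurrence
  u_1 = v_1
  u_i = v_i − Σ_{j<i} ((v_i · u_j) / (u_j · u_j)) · u_j.

Step by step this gives:
  u_1 = (1, -2, -1)
  u_2 = (3/2, 0, 3/2)
  u_3 = (-1/3, -1/3, 1/3)

Orthogonality check:
  u_2 · u_1 = 0 (should be 0)
  u_3 · u_1 = 0 (should be 0)
  u_3 · u_2 = 0 (should be 0)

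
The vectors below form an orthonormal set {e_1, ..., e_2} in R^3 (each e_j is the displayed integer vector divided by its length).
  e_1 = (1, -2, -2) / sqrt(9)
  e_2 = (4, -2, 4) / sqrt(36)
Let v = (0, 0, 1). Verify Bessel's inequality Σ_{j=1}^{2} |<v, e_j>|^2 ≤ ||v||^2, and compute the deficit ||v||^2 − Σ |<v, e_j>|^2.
Σ |<v, e_j>|^2 = 8/9; ||v||^2 = 1; deficit = 1/9

Write each e_j = u_j / sqrt(<u_j, u_j>) where u_j is the displayed integer vector. Then <v, e_j> = <v, u_j> / sqrt(<u_j, u_j>), so |<v, e_j>|^2 = <v, u_j>^2 / <u_j, u_j>.
Coefficients: <v, e_1> = -2/sqrt(9), <v, e_2> = 4/sqrt(36).
Square and sum: Σ |<v, e_j>|^2 = 8/9.
Compute ||v||^2 = v·v = 1.
Deficit = 1 − 8/9 = 1/9 ≥ 0, confirming Bessel's inequality. (The deficit equals ||v − Σ <v,e_j> e_j||^2, the squared distance from v to span{e_j}.)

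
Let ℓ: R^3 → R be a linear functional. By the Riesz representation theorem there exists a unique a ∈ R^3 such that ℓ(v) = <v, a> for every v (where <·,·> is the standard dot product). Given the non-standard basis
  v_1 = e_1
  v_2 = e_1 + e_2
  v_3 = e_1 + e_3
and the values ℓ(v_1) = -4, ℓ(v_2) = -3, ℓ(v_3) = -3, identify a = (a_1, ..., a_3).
a = (-4, 1, 1)

Write a = (a_1, ..., a_3) in the standard basis. For each basis vector v_i, ℓ(v_i) = <v_i, a> is a linear equation in the a_j's. Collect the n equations into a matrix system V a = ℓ, where row i of V is v_i (expressed in the standard basis). Since V is invertible (lower-triangular with 1s on the diagonal, up to permutation), solve by back-substitution:
  V =
[[1, 0, 0],
 [1, 1, 0],
 [1, 0, 1]]
  V a = (-4, -3, -3)
Solving gives a = (-4, 1, 1).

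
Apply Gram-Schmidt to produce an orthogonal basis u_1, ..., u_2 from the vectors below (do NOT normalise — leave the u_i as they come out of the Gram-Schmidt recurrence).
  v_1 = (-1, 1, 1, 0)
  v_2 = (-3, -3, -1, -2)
Orthogonal basis:
  u_1 = (-1, 1, 1, 0)
  u_2 = (-10/3, -8/3, -2/3, -2)

Apply the Gram-Schmidt recurrence
  u_1 = v_1
  u_i = v_i − Σ_{j<i} ((v_i · u_j) / (u_j · u_j)) · u_j.

Step by step this gives:
  u_1 = (-1, 1, 1, 0)
  u_2 = (-10/3, -8/3, -2/3, -2)

Orthogonality check:
  u_2 · u_1 = 0 (should be 0)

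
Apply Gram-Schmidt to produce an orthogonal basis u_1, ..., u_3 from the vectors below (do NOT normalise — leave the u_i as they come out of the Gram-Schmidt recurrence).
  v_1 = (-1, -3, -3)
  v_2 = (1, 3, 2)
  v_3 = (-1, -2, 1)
Orthogonal basis:
  u_1 = (-1, -3, -3)
  u_2 = (3/19, 9/19, -10/19)
  u_3 = (-3/10, 1/10, 0)

Apply the Gram-Schmidt recurrence
  u_1 = v_1
  u_i = v_i − Σ_{j<i} ((v_i · u_j) / (u_j · u_j)) · u_j.

Step by step this gives:
  u_1 = (-1, -3, -3)
  u_2 = (3/19, 9/19, -10/19)
  u_3 = (-3/10, 1/10, 0)

Orthogonality check:
  u_2 · u_1 = 0 (should be 0)
  u_3 · u_1 = 0 (should be 0)
  u_3 · u_2 = 0 (should be 0)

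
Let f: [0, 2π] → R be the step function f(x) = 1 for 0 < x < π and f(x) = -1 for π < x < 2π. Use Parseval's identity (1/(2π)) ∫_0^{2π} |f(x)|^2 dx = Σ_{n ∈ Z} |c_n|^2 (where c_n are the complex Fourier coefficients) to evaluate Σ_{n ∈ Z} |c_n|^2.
Σ |c_n|^2 = 1

Parseval equates the L^2 energy of f (normalised by 1/(2π)) with the ℓ^2 sum of its Fourier coefficients: (1/(2π)) ∫_0^{2π} |f|^2 = Σ |c_n|^2.
Compute the left side: (1/(2π)) [∫_0^π 1^2 dx + ∫_π^{2π} (-1)^2 dx] = (1/(2π)) · (1π + 1π) = (1 + 1)/2 = 1.
So Σ_{n ∈ Z} |c_n|^2 = 1.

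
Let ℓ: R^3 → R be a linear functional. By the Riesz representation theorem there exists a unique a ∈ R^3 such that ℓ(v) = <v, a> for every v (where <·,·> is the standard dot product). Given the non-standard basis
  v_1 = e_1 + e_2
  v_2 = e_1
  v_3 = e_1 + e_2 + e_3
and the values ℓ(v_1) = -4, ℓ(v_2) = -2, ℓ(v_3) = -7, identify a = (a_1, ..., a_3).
a = (-2, -2, -3)

Write a = (a_1, ..., a_3) in the standard basis. For each basis vector v_i, ℓ(v_i) = <v_i, a> is a linear equation in the a_j's. Collect the n equations into a matrix system V a = ℓ, where row i of V is v_i (expressed in the standard basis). Since V is invertible (lower-triangular with 1s on the diagonal, up to permutation), solve by back-substitution:
  V =
[[1, 1, 0],
 [1, 0, 0],
 [1, 1, 1]]
  V a = (-4, -2, -7)
Solving gives a = (-2, -2, -3).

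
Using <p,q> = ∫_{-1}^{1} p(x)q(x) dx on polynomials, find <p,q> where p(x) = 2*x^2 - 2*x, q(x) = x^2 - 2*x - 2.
<p,q> = 4/5

Expand the product: p(x)·q(x) = 2*x^4 - 6*x^3 + 4*x.
∫_{-1}^{1} of each monomial x^k gives [2/(k+1) if k even, 0 if k odd]. Integrating term-by-term (or equivalently evaluating the antiderivative F(x) = 2*x^5/5 - 3*x^4/2 + 2*x^2 at the endpoints):
  F(1) − F(−1) = 9/10 − (1/10) = 4/5.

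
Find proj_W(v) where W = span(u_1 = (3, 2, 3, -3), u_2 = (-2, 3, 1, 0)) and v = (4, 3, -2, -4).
proj_W(v) = (1223/425, 369/425, 914/425, -1017/425)

Set up U = [u_1 | ... | u_2] ∈ R^(4×2). The projector onto W = col(U) is P = U (U^T U)^(-1) U^T.
Compute U^T U =
  [31, 3]
  [3, 14],
and U^T v = (24, -1).
Solve U^T U · c = U^T v for the coefficients: c = (339/425, -103/425). The projection is proj_W(v) = U c.
Check: (v - proj_W(v)) · u_1 = 0  (should be 0).
Check: (v - proj_W(v)) · u_2 = 0  (should be 0).
Result: proj_W(v) = (1223/425, 369/425, 914/425, -1017/425).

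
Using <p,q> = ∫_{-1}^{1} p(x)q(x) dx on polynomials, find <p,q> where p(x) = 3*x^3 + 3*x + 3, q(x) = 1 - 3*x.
<p,q> = -18/5

Expand the product: p(x)·q(x) = -9*x^4 + 3*x^3 - 9*x^2 - 6*x + 3.
∫_{-1}^{1} of each monomial x^k gives [2/(k+1) if k even, 0 if k odd]. Integrating term-by-term (or equivalently evaluating the antiderivative F(x) = -9*x^5/5 + 3*x^4/4 - 3*x^3 - 3*x^2 + 3*x at the endpoints):
  F(1) − F(−1) = -81/20 − (-9/20) = -18/5.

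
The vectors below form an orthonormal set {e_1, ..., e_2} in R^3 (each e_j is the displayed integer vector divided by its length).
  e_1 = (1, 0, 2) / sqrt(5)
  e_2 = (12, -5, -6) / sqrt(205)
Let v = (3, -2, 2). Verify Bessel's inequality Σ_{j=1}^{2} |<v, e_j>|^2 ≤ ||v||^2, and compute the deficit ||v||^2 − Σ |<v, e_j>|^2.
Σ |<v, e_j>|^2 = 633/41; ||v||^2 = 17; deficit = 64/41

Write each e_j = u_j / sqrt(<u_j, u_j>) where u_j is the displayed integer vector. Then <v, e_j> = <v, u_j> / sqrt(<u_j, u_j>), so |<v, e_j>|^2 = <v, u_j>^2 / <u_j, u_j>.
Coefficients: <v, e_1> = 7/sqrt(5), <v, e_2> = 34/sqrt(205).
Square and sum: Σ |<v, e_j>|^2 = 633/41.
Compute ||v||^2 = v·v = 17.
Deficit = 17 − 633/41 = 64/41 ≥ 0, confirming Bessel's inequality. (The deficit equals ||v − Σ <v,e_j> e_j||^2, the squared distance from v to span{e_j}.)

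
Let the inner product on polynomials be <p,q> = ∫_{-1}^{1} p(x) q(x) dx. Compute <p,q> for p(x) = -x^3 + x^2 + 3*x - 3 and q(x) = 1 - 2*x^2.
<p,q> = -32/15

Expand the product: p(x)·q(x) = 2*x^5 - 2*x^4 - 7*x^3 + 7*x^2 + 3*x - 3.
∫_{-1}^{1} of each monomial x^k gives [2/(k+1) if k even, 0 if k odd]. Integrating term-by-term (or equivalently evaluating the antiderivative F(x) = x^6/3 - 2*x^5/5 - 7*x^4/4 + 7*x^3/3 + 3*x^2/2 - 3*x at the endpoints):
  F(1) − F(−1) = -59/60 − (23/20) = -32/15.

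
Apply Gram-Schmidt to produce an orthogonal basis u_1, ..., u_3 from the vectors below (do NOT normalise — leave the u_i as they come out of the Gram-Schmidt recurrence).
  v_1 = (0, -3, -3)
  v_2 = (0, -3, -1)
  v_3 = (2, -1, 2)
Orthogonal basis:
  u_1 = (0, -3, -3)
  u_2 = (0, -1, 1)
  u_3 = (2, 0, 0)

Apply the Gram-Schmidt recurrence
  u_1 = v_1
  u_i = v_i − Σ_{j<i} ((v_i · u_j) / (u_j · u_j)) · u_j.

Step by step this gives:
  u_1 = (0, -3, -3)
  u_2 = (0, -1, 1)
  u_3 = (2, 0, 0)

Orthogonality check:
  u_2 · u_1 = 0 (should be 0)
  u_3 · u_1 = 0 (should be 0)
  u_3 · u_2 = 0 (should be 0)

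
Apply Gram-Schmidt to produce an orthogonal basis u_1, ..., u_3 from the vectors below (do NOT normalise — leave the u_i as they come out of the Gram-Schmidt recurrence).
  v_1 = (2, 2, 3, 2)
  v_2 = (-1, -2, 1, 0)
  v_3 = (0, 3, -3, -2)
Orthogonal basis:
  u_1 = (2, 2, 3, 2)
  u_2 = (-5/7, -12/7, 10/7, 2/7)
  u_3 = (-8/13, 23/39, 22/39, -32/39)

Apply the Gram-Schmidt recurrence
  u_1 = v_1
  u_i = v_i − Σ_{j<i} ((v_i · u_j) / (u_j · u_j)) · u_j.

Step by step this gives:
  u_1 = (2, 2, 3, 2)
  u_2 = (-5/7, -12/7, 10/7, 2/7)
  u_3 = (-8/13, 23/39, 22/39, -32/39)

Orthogonality check:
  u_2 · u_1 = 0 (should be 0)
  u_3 · u_1 = 0 (should be 0)
  u_3 · u_2 = 0 (should be 0)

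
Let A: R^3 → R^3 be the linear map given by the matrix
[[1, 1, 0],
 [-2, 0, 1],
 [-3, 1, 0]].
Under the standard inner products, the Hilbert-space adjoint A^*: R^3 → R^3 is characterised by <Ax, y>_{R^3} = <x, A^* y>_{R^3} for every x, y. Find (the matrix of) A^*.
A^* = A^T =
[[1, -2, -3],
 [1, 0, 1],
 [0, 1, 0]]

For real matrices with standard dot products, the defining identity <Ax, y> = <x, A^* y> gives (Ax)^T y = x^T (A^*) y, i.e. x^T A^T y = x^T (A^*) y. Since this holds for all x, y, we must have A^* = A^T. Therefore
A^* =
[[1, -2, -3],
 [1, 0, 1],
 [0, 1, 0]].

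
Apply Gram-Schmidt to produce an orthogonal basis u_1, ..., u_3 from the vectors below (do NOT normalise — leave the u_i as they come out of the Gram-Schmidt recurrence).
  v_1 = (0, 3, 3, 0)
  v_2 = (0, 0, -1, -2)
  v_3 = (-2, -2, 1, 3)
Orthogonal basis:
  u_1 = (0, 3, 3, 0)
  u_2 = (0, 1/2, -1/2, -2)
  u_3 = (-2, -2/3, 2/3, -1/3)

Apply the Gram-Schmidt recurrence
  u_1 = v_1
  u_i = v_i − Σ_{j<i} ((v_i · u_j) / (u_j · u_j)) · u_j.

Step by step this gives:
  u_1 = (0, 3, 3, 0)
  u_2 = (0, 1/2, -1/2, -2)
  u_3 = (-2, -2/3, 2/3, -1/3)

Orthogonality check:
  u_2 · u_1 = 0 (should be 0)
  u_3 · u_1 = 0 (should be 0)
  u_3 · u_2 = 0 (should be 0)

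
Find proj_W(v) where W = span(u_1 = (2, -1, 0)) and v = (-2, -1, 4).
proj_W(v) = (-6/5, 3/5, 0)

Set up U = [u_1 | ... | u_1] ∈ R^(3×1). The projector onto W = col(U) is P = U (U^T U)^(-1) U^T.
Compute U^T U =
  [5],
and U^T v = (-3).
Solve U^T U · c = U^T v for the coefficients: c = (-3/5). The projection is proj_W(v) = U c.
Check: (v - proj_W(v)) · u_1 = 0  (should be 0).
Result: proj_W(v) = (-6/5, 3/5, 0).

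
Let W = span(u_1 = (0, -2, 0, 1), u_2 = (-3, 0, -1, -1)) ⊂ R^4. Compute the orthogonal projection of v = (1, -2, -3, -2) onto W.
proj_W(v) = (-2/3, -8/9, -2/9, 2/9)

Set up U = [u_1 | ... | u_2] ∈ R^(4×2). The projector onto W = col(U) is P = U (U^T U)^(-1) U^T.
Compute U^T U =
  [5, -1]
  [-1, 11],
and U^T v = (2, 2).
Solve U^T U · c = U^T v for the coefficients: c = (4/9, 2/9). The projection is proj_W(v) = U c.
Check: (v - proj_W(v)) · u_1 = 0  (should be 0).
Check: (v - proj_W(v)) · u_2 = 0  (should be 0).
Result: proj_W(v) = (-2/3, -8/9, -2/9, 2/9).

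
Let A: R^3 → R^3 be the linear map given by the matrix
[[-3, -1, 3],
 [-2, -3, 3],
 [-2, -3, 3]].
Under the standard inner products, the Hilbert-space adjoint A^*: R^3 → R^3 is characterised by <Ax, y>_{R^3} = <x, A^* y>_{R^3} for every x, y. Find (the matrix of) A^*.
A^* = A^T =
[[-3, -2, -2],
 [-1, -3, -3],
 [3, 3, 3]]

For real matrices with standard dot products, the defining identity <Ax, y> = <x, A^* y> gives (Ax)^T y = x^T (A^*) y, i.e. x^T A^T y = x^T (A^*) y. Since this holds for all x, y, we must have A^* = A^T. Therefore
A^* =
[[-3, -2, -2],
 [-1, -3, -3],
 [3, 3, 3]].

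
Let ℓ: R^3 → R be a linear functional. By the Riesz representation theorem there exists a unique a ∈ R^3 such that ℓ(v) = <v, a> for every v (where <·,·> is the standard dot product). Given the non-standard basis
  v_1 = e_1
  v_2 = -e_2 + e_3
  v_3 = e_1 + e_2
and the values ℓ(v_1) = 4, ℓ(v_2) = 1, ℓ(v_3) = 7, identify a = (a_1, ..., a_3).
a = (4, 3, 4)

Write a = (a_1, ..., a_3) in the standard basis. For each basis vector v_i, ℓ(v_i) = <v_i, a> is a linear equation in the a_j's. Collect the n equations into a matrix system V a = ℓ, where row i of V is v_i (expressed in the standard basis). Since V is invertible (lower-triangular with 1s on the diagonal, up to permutation), solve by back-substitution:
  V =
[[1, 0, 0],
 [0, -1, 1],
 [1, 1, 0]]
  V a = (4, 1, 7)
Solving gives a = (4, 3, 4).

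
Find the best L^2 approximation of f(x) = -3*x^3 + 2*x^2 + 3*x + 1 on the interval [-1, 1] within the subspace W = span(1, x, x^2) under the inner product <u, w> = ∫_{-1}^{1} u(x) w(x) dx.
g(x) = 2*x^2 + 6*x/5 + 1

The best approximation g ∈ W is the orthogonal projection of f onto W. Writing g = a_0 + a_1 x + a_2 x^2, the coefficients solve the normal equations G · a = b where
  G_{ij} = <φ_i, φ_j> and b_i = <f, φ_i>, with φ_0 = 1, φ_1 = x, φ_2 = x^2.
G =
  [2, 0, 2/3]
  [0, 2/3, 0]
  [2/3, 0, 2/5],
b = (10/3, 4/5, 22/15).
Solving gives a_0 = 1, a_1 = 6/5, a_2 = 2, so
  g(x) = 2*x^2 + 6*x/5 + 1.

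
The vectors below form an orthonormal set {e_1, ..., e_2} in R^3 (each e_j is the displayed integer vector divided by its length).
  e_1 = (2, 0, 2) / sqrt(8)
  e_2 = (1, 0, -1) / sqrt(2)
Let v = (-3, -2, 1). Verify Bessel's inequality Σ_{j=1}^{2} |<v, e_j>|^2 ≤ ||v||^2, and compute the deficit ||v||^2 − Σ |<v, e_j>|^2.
Σ |<v, e_j>|^2 = 10; ||v||^2 = 14; deficit = 4

Write each e_j = u_j / sqrt(<u_j, u_j>) where u_j is the displayed integer vector. Then <v, e_j> = <v, u_j> / sqrt(<u_j, u_j>), so |<v, e_j>|^2 = <v, u_j>^2 / <u_j, u_j>.
Coefficients: <v, e_1> = -4/sqrt(8), <v, e_2> = -4/sqrt(2).
Square and sum: Σ |<v, e_j>|^2 = 10.
Compute ||v||^2 = v·v = 14.
Deficit = 14 − 10 = 4 ≥ 0, confirming Bessel's inequality. (The deficit equals ||v − Σ <v,e_j> e_j||^2, the squared distance from v to span{e_j}.)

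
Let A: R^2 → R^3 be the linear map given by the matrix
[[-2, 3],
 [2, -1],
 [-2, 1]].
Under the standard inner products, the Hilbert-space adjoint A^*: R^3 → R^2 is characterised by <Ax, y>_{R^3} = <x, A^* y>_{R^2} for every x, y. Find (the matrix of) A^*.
A^* = A^T =
[[-2, 2, -2],
 [3, -1, 1]]

For real matrices with standard dot products, the defining identity <Ax, y> = <x, A^* y> gives (Ax)^T y = x^T (A^*) y, i.e. x^T A^T y = x^T (A^*) y. Since this holds for all x, y, we must have A^* = A^T. Therefore
A^* =
[[-2, 2, -2],
 [3, -1, 1]].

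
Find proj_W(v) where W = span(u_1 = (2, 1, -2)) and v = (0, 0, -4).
proj_W(v) = (16/9, 8/9, -16/9)

Set up U = [u_1 | ... | u_1] ∈ R^(3×1). The projector onto W = col(U) is P = U (U^T U)^(-1) U^T.
Compute U^T U =
  [9],
and U^T v = (8).
Solve U^T U · c = U^T v for the coefficients: c = (8/9). The projection is proj_W(v) = U c.
Check: (v - proj_W(v)) · u_1 = 0  (should be 0).
Result: proj_W(v) = (16/9, 8/9, -16/9).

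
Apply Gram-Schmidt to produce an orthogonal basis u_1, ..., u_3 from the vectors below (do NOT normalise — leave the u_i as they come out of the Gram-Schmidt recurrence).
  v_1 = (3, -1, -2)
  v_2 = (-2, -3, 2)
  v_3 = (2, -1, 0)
Orthogonal basis:
  u_1 = (3, -1, -2)
  u_2 = (-1/2, -7/2, 1)
  u_3 = (16/27, 4/27, 22/27)

Apply the Gram-Schmidt recurrence
  u_1 = v_1
  u_i = v_i − Σ_{j<i} ((v_i · u_j) / (u_j · u_j)) · u_j.

Step by step this gives:
  u_1 = (3, -1, -2)
  u_2 = (-1/2, -7/2, 1)
  u_3 = (16/27, 4/27, 22/27)

Orthogonality check:
  u_2 · u_1 = 0 (should be 0)
  u_3 · u_1 = 0 (should be 0)
  u_3 · u_2 = 0 (should be 0)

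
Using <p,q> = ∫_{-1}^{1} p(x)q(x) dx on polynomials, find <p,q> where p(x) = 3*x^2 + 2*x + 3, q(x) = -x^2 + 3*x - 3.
<p,q> = -116/5

Expand the product: p(x)·q(x) = -3*x^4 + 7*x^3 - 6*x^2 + 3*x - 9.
∫_{-1}^{1} of each monomial x^k gives [2/(k+1) if k even, 0 if k odd]. Integrating term-by-term (or equivalently evaluating the antiderivative F(x) = -3*x^5/5 + 7*x^4/4 - 2*x^3 + 3*x^2/2 - 9*x at the endpoints):
  F(1) − F(−1) = -167/20 − (297/20) = -116/5.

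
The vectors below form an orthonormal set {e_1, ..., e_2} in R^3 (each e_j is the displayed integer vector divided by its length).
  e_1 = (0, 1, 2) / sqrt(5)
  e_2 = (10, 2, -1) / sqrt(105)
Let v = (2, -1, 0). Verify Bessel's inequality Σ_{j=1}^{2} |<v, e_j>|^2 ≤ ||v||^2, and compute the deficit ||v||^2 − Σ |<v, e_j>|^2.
Σ |<v, e_j>|^2 = 23/7; ||v||^2 = 5; deficit = 12/7

Write each e_j = u_j / sqrt(<u_j, u_j>) where u_j is the displayed integer vector. Then <v, e_j> = <v, u_j> / sqrt(<u_j, u_j>), so |<v, e_j>|^2 = <v, u_j>^2 / <u_j, u_j>.
Coefficients: <v, e_1> = -1/sqrt(5), <v, e_2> = 18/sqrt(105).
Square and sum: Σ |<v, e_j>|^2 = 23/7.
Compute ||v||^2 = v·v = 5.
Deficit = 5 − 23/7 = 12/7 ≥ 0, confirming Bessel's inequality. (The deficit equals ||v − Σ <v,e_j> e_j||^2, the squared distance from v to span{e_j}.)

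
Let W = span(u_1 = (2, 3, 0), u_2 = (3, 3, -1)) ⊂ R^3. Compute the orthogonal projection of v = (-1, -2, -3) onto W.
proj_W(v) = (1/11, -30/11, -21/11)

Set up U = [u_1 | ... | u_2] ∈ R^(3×2). The projector onto W = col(U) is P = U (U^T U)^(-1) U^T.
Compute U^T U =
  [13, 15]
  [15, 19],
and U^T v = (-8, -6).
Solve U^T U · c = U^T v for the coefficients: c = (-31/11, 21/11). The projection is proj_W(v) = U c.
Check: (v - proj_W(v)) · u_1 = 0  (should be 0).
Check: (v - proj_W(v)) · u_2 = 0  (should be 0).
Result: proj_W(v) = (1/11, -30/11, -21/11).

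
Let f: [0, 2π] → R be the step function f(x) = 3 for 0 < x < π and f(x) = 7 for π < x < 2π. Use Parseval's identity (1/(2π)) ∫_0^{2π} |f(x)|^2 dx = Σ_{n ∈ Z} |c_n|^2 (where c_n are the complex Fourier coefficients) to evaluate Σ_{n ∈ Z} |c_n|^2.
Σ |c_n|^2 = 29

Parseval equates the L^2 energy of f (normalised by 1/(2π)) with the ℓ^2 sum of its Fourier coefficients: (1/(2π)) ∫_0^{2π} |f|^2 = Σ |c_n|^2.
Compute the left side: (1/(2π)) [∫_0^π 3^2 dx + ∫_π^{2π} 7^2 dx] = (1/(2π)) · (9π + 49π) = (9 + 49)/2 = 29.
So Σ_{n ∈ Z} |c_n|^2 = 29.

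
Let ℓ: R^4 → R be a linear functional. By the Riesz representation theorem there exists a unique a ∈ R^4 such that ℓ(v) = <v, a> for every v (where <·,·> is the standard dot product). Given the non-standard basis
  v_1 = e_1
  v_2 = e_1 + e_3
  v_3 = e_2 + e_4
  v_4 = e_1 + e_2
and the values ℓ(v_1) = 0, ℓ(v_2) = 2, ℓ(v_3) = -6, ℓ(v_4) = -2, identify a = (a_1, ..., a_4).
a = (0, -2, 2, -4)

Write a = (a_1, ..., a_4) in the standard basis. For each basis vector v_i, ℓ(v_i) = <v_i, a> is a linear equation in the a_j's. Collect the n equations into a matrix system V a = ℓ, where row i of V is v_i (expressed in the standard basis). Since V is invertible (lower-triangular with 1s on the diagonal, up to permutation), solve by back-substitution:
  V =
[[1, 0, 0, 0],
 [1, 0, 1, 0],
 [0, 1, 0, 1],
 [1, 1, 0, 0]]
  V a = (0, 2, -6, -2)
Solving gives a = (0, -2, 2, -4).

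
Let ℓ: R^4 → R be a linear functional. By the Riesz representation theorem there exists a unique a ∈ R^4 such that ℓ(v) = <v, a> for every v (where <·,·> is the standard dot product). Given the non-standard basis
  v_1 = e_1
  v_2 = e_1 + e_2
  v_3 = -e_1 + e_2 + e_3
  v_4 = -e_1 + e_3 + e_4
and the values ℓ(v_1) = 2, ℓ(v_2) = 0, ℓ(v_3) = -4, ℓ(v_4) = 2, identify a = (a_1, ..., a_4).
a = (2, -2, 0, 4)

Write a = (a_1, ..., a_4) in the standard basis. For each basis vector v_i, ℓ(v_i) = <v_i, a> is a linear equation in the a_j's. Collect the n equations into a matrix system V a = ℓ, where row i of V is v_i (expressed in the standard basis). Since V is invertible (lower-triangular with 1s on the diagonal, up to permutation), solve by back-substitution:
  V =
[[1, 0, 0, 0],
 [1, 1, 0, 0],
 [-1, 1, 1, 0],
 [-1, 0, 1, 1]]
  V a = (2, 0, -4, 2)
Solving gives a = (2, -2, 0, 4).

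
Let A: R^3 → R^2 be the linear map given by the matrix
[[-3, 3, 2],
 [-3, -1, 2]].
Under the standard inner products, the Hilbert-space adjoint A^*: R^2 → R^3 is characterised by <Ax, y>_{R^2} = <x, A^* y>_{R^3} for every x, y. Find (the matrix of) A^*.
A^* = A^T =
[[-3, -3],
 [3, -1],
 [2, 2]]

For real matrices with standard dot products, the defining identity <Ax, y> = <x, A^* y> gives (Ax)^T y = x^T (A^*) y, i.e. x^T A^T y = x^T (A^*) y. Since this holds for all x, y, we must have A^* = A^T. Therefore
A^* =
[[-3, -3],
 [3, -1],
 [2, 2]].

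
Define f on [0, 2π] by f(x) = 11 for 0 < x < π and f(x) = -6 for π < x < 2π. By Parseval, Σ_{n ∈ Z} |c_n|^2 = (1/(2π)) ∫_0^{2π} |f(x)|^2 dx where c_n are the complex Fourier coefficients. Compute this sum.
Σ |c_n|^2 = 157/2

Parseval equates the L^2 energy of f (normalised by 1/(2π)) with the ℓ^2 sum of its Fourier coefficients: (1/(2π)) ∫_0^{2π} |f|^2 = Σ |c_n|^2.
Compute the left side: (1/(2π)) [∫_0^π 11^2 dx + ∫_π^{2π} (-6)^2 dx] = (1/(2π)) · (121π + 36π) = (121 + 36)/2 = 157/2.
So Σ_{n ∈ Z} |c_n|^2 = 157/2.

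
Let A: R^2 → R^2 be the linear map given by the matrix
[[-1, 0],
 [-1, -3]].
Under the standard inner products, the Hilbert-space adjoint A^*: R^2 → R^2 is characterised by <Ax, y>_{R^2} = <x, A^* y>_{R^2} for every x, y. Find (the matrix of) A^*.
A^* = A^T =
[[-1, -1],
 [0, -3]]

For real matrices with standard dot products, the defining identity <Ax, y> = <x, A^* y> gives (Ax)^T y = x^T (A^*) y, i.e. x^T A^T y = x^T (A^*) y. Since this holds for all x, y, we must have A^* = A^T. Therefore
A^* =
[[-1, -1],
 [0, -3]].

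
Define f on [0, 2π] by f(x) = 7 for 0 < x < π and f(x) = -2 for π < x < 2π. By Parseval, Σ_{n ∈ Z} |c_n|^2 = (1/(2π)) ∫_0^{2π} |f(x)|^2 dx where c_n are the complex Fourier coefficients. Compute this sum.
Σ |c_n|^2 = 53/2

Parseval equates the L^2 energy of f (normalised by 1/(2π)) with the ℓ^2 sum of its Fourier coefficients: (1/(2π)) ∫_0^{2π} |f|^2 = Σ |c_n|^2.
Compute the left side: (1/(2π)) [∫_0^π 7^2 dx + ∫_π^{2π} (-2)^2 dx] = (1/(2π)) · (49π + 4π) = (49 + 4)/2 = 53/2.
So Σ_{n ∈ Z} |c_n|^2 = 53/2.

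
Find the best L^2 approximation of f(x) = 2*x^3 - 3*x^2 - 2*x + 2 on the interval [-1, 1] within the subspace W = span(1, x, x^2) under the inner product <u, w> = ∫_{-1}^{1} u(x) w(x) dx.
g(x) = -3*x^2 - 4*x/5 + 2

The best approximation g ∈ W is the orthogonal projection of f onto W. Writing g = a_0 + a_1 x + a_2 x^2, the coefficients solve the normal equations G · a = b where
  G_{ij} = <φ_i, φ_j> and b_i = <f, φ_i>, with φ_0 = 1, φ_1 = x, φ_2 = x^2.
G =
  [2, 0, 2/3]
  [0, 2/3, 0]
  [2/3, 0, 2/5],
b = (2, -8/15, 2/15).
Solving gives a_0 = 2, a_1 = -4/5, a_2 = -3, so
  g(x) = -3*x^2 - 4*x/5 + 2.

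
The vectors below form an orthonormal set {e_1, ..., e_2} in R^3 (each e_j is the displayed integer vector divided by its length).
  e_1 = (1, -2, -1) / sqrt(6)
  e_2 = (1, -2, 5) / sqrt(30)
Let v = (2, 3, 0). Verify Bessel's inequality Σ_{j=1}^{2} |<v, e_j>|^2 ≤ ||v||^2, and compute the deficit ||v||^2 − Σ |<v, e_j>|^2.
Σ |<v, e_j>|^2 = 16/5; ||v||^2 = 13; deficit = 49/5

Write each e_j = u_j / sqrt(<u_j, u_j>) where u_j is the displayed integer vector. Then <v, e_j> = <v, u_j> / sqrt(<u_j, u_j>), so |<v, e_j>|^2 = <v, u_j>^2 / <u_j, u_j>.
Coefficients: <v, e_1> = -4/sqrt(6), <v, e_2> = -4/sqrt(30).
Square and sum: Σ |<v, e_j>|^2 = 16/5.
Compute ||v||^2 = v·v = 13.
Deficit = 13 − 16/5 = 49/5 ≥ 0, confirming Bessel's inequality. (The deficit equals ||v − Σ <v,e_j> e_j||^2, the squared distance from v to span{e_j}.)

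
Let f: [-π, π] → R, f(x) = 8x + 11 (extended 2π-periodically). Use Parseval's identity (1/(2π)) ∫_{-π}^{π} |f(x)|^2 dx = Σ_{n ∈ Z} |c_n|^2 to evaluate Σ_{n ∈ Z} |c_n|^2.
Σ |c_n|^2 = 64π^2/3 + 121

Expand and integrate term by term over [-π, π]:
  ∫ (8x)^2 dx = 64·(2π^3/3); ∫ 2·8·(11)·x dx = 0 (odd integrand); ∫ 11^2 dx = 121·2π.
So (1/(2π)) ∫_{-π}^{π} (8x + 11)^2 dx = 64π^2/3 + 121 = 64π^2/3 + 121.
Parseval ⇒ Σ |c_n|^2 = 64π^2/3 + 121.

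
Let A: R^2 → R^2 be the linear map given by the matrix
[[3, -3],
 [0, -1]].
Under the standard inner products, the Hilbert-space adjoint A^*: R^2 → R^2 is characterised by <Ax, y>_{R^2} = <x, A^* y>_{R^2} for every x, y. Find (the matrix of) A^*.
A^* = A^T =
[[3, 0],
 [-3, -1]]

For real matrices with standard dot products, the defining identity <Ax, y> = <x, A^* y> gives (Ax)^T y = x^T (A^*) y, i.e. x^T A^T y = x^T (A^*) y. Since this holds for all x, y, we must have A^* = A^T. Therefore
A^* =
[[3, 0],
 [-3, -1]].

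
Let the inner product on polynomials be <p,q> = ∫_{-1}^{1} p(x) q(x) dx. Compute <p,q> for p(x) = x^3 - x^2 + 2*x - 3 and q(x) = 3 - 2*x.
<p,q> = -352/15

Expand the product: p(x)·q(x) = -2*x^4 + 5*x^3 - 7*x^2 + 12*x - 9.
∫_{-1}^{1} of each monomial x^k gives [2/(k+1) if k even, 0 if k odd]. Integrating term-by-term (or equivalently evaluating the antiderivative F(x) = -2*x^5/5 + 5*x^4/4 - 7*x^3/3 + 6*x^2 - 9*x at the endpoints):
  F(1) − F(−1) = -269/60 − (1139/60) = -352/15.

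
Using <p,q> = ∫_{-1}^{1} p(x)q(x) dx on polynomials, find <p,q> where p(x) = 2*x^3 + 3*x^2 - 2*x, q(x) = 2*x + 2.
<p,q> = 44/15

Expand the product: p(x)·q(x) = 4*x^4 + 10*x^3 + 2*x^2 - 4*x.
∫_{-1}^{1} of each monomial x^k gives [2/(k+1) if k even, 0 if k odd]. Integrating term-by-term (or equivalently evaluating the antiderivative F(x) = 4*x^5/5 + 5*x^4/2 + 2*x^3/3 - 2*x^2 at the endpoints):
  F(1) − F(−1) = 59/30 − (-29/30) = 44/15.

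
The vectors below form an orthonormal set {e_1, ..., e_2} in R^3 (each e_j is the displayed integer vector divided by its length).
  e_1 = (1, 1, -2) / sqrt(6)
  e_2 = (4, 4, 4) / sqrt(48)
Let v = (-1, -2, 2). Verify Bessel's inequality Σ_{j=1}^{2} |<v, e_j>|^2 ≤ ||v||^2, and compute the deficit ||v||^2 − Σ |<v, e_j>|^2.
Σ |<v, e_j>|^2 = 17/2; ||v||^2 = 9; deficit = 1/2

Write each e_j = u_j / sqrt(<u_j, u_j>) where u_j is the displayed integer vector. Then <v, e_j> = <v, u_j> / sqrt(<u_j, u_j>), so |<v, e_j>|^2 = <v, u_j>^2 / <u_j, u_j>.
Coefficients: <v, e_1> = -7/sqrt(6), <v, e_2> = -4/sqrt(48).
Square and sum: Σ |<v, e_j>|^2 = 17/2.
Compute ||v||^2 = v·v = 9.
Deficit = 9 − 17/2 = 1/2 ≥ 0, confirming Bessel's inequality. (The deficit equals ||v − Σ <v,e_j> e_j||^2, the squared distance from v to span{e_j}.)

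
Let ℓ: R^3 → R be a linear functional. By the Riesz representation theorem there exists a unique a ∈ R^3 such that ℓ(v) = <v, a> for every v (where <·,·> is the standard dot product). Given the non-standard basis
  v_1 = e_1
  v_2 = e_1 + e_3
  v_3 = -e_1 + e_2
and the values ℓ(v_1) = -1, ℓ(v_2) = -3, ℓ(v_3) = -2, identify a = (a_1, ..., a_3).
a = (-1, -3, -2)

Write a = (a_1, ..., a_3) in the standard basis. For each basis vector v_i, ℓ(v_i) = <v_i, a> is a linear equation in the a_j's. Collect the n equations into a matrix system V a = ℓ, where row i of V is v_i (expressed in the standard basis). Since V is invertible (lower-triangular with 1s on the diagonal, up to permutation), solve by back-substitution:
  V =
[[1, 0, 0],
 [1, 0, 1],
 [-1, 1, 0]]
  V a = (-1, -3, -2)
Solving gives a = (-1, -3, -2).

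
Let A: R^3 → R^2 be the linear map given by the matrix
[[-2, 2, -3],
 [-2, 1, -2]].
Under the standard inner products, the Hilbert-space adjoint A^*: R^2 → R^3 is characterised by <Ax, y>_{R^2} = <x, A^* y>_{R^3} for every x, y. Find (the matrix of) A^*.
A^* = A^T =
[[-2, -2],
 [2, 1],
 [-3, -2]]

For real matrices with standard dot products, the defining identity <Ax, y> = <x, A^* y> gives (Ax)^T y = x^T (A^*) y, i.e. x^T A^T y = x^T (A^*) y. Since this holds for all x, y, we must have A^* = A^T. Therefore
A^* =
[[-2, -2],
 [2, 1],
 [-3, -2]].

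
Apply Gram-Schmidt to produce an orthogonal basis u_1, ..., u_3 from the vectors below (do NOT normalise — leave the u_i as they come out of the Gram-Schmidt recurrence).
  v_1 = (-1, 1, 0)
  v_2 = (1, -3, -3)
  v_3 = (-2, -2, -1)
Orthogonal basis:
  u_1 = (-1, 1, 0)
  u_2 = (-1, -1, -3)
  u_3 = (-15/11, -15/11, 10/11)

Apply the Gram-Schmidt recurrence
  u_1 = v_1
  u_i = v_i − Σ_{j<i} ((v_i · u_j) / (u_j · u_j)) · u_j.

Step by step this gives:
  u_1 = (-1, 1, 0)
  u_2 = (-1, -1, -3)
  u_3 = (-15/11, -15/11, 10/11)

Orthogonality check:
  u_2 · u_1 = 0 (should be 0)
  u_3 · u_1 = 0 (should be 0)
  u_3 · u_2 = 0 (should be 0)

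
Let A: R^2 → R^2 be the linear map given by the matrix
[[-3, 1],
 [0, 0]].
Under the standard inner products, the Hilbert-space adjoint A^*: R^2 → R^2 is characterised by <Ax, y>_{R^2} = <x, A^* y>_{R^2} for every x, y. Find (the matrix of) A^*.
A^* = A^T =
[[-3, 0],
 [1, 0]]

For real matrices with standard dot products, the defining identity <Ax, y> = <x, A^* y> gives (Ax)^T y = x^T (A^*) y, i.e. x^T A^T y = x^T (A^*) y. Since this holds for all x, y, we must have A^* = A^T. Therefore
A^* =
[[-3, 0],
 [1, 0]].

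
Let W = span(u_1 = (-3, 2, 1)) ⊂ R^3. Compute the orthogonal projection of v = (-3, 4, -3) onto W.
proj_W(v) = (-3, 2, 1)

Set up U = [u_1 | ... | u_1] ∈ R^(3×1). The projector onto W = col(U) is P = U (U^T U)^(-1) U^T.
Compute U^T U =
  [14],
and U^T v = (14).
Solve U^T U · c = U^T v for the coefficients: c = (1). The projection is proj_W(v) = U c.
Check: (v - proj_W(v)) · u_1 = 0  (should be 0).
Result: proj_W(v) = (-3, 2, 1).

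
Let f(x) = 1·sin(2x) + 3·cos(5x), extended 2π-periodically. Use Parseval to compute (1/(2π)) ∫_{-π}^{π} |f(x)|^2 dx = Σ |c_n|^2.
Σ |c_n|^2 = 5

Expand |f|^2 and use orthogonality of {sin(nx), cos(mx)} on [-π, π]:
  ∫_{-π}^{π} sin(nx)^2 dx = π, ∫ cos(mx)^2 dx = π, and cross terms integrate to 0.
So ∫_{-π}^{π} f(x)^2 dx = 1^2 · π + 3^2 · π = (1 + 9)π.
Divide by 2π: (1 + 9)/2 = 5.
By Parseval, this equals Σ |c_n|^2.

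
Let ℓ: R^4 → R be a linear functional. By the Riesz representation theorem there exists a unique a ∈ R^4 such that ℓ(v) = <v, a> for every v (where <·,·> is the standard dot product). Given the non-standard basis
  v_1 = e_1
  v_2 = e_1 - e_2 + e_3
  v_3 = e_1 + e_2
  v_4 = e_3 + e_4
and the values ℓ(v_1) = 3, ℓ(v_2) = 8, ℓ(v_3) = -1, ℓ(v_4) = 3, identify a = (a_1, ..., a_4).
a = (3, -4, 1, 2)

Write a = (a_1, ..., a_4) in the standard basis. For each basis vector v_i, ℓ(v_i) = <v_i, a> is a linear equation in the a_j's. Collect the n equations into a matrix system V a = ℓ, where row i of V is v_i (expressed in the standard basis). Since V is invertible (lower-triangular with 1s on the diagonal, up to permutation), solve by back-substitution:
  V =
[[1, 0, 0, 0],
 [1, -1, 1, 0],
 [1, 1, 0, 0],
 [0, 0, 1, 1]]
  V a = (3, 8, -1, 3)
Solving gives a = (3, -4, 1, 2).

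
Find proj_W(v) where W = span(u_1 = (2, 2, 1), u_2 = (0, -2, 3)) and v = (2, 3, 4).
proj_W(v) = (94/29, 60/29, 98/29)

Set up U = [u_1 | ... | u_2] ∈ R^(3×2). The projector onto W = col(U) is P = U (U^T U)^(-1) U^T.
Compute U^T U =
  [9, -1]
  [-1, 13],
and U^T v = (14, 6).
Solve U^T U · c = U^T v for the coefficients: c = (47/29, 17/29). The projection is proj_W(v) = U c.
Check: (v - proj_W(v)) · u_1 = 0  (should be 0).
Check: (v - proj_W(v)) · u_2 = 0  (should be 0).
Result: proj_W(v) = (94/29, 60/29, 98/29).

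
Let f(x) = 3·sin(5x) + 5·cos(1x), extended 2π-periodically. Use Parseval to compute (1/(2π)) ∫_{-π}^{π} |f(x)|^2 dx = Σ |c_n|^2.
Σ |c_n|^2 = 17

Expand |f|^2 and use orthogonality of {sin(nx), cos(mx)} on [-π, π]:
  ∫_{-π}^{π} sin(nx)^2 dx = π, ∫ cos(mx)^2 dx = π, and cross terms integrate to 0.
So ∫_{-π}^{π} f(x)^2 dx = 3^2 · π + 5^2 · π = (9 + 25)π.
Divide by 2π: (9 + 25)/2 = 17.
By Parseval, this equals Σ |c_n|^2.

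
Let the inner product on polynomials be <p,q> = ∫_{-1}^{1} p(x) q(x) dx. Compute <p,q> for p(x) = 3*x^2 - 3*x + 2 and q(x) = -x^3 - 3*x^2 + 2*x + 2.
<p,q> = 8/5

Expand the product: p(x)·q(x) = -3*x^5 - 6*x^4 + 13*x^3 - 6*x^2 - 2*x + 4.
∫_{-1}^{1} of each monomial x^k gives [2/(k+1) if k even, 0 if k odd]. Integrating term-by-term (or equivalently evaluating the antiderivative F(x) = -x^6/2 - 6*x^5/5 + 13*x^4/4 - 2*x^3 - x^2 + 4*x at the endpoints):
  F(1) − F(−1) = 51/20 − (19/20) = 8/5.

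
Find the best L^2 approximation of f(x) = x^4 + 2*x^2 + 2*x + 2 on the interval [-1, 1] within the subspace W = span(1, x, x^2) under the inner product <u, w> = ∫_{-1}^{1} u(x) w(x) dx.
g(x) = 20*x^2/7 + 2*x + 67/35

The best approximation g ∈ W is the orthogonal projection of f onto W. Writing g = a_0 + a_1 x + a_2 x^2, the coefficients solve the normal equations G · a = b where
  G_{ij} = <φ_i, φ_j> and b_i = <f, φ_i>, with φ_0 = 1, φ_1 = x, φ_2 = x^2.
G =
  [2, 0, 2/3]
  [0, 2/3, 0]
  [2/3, 0, 2/5],
b = (86/15, 4/3, 254/105).
Solving gives a_0 = 67/35, a_1 = 2, a_2 = 20/7, so
  g(x) = 20*x^2/7 + 2*x + 67/35.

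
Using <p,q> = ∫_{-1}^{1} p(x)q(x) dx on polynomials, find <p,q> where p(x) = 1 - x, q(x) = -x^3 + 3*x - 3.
<p,q> = -38/5

Expand the product: p(x)·q(x) = x^4 - x^3 - 3*x^2 + 6*x - 3.
∫_{-1}^{1} of each monomial x^k gives [2/(k+1) if k even, 0 if k odd]. Integrating term-by-term (or equivalently evaluating the antiderivative F(x) = x^5/5 - x^4/4 - x^3 + 3*x^2 - 3*x at the endpoints):
  F(1) − F(−1) = -21/20 − (131/20) = -38/5.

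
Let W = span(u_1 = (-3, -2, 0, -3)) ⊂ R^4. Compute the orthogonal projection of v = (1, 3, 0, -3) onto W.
proj_W(v) = (0, 0, 0, 0)

Set up U = [u_1 | ... | u_1] ∈ R^(4×1). The projector onto W = col(U) is P = U (U^T U)^(-1) U^T.
Compute U^T U =
  [22],
and U^T v = (0).
Solve U^T U · c = U^T v for the coefficients: c = (0). The projection is proj_W(v) = U c.
Check: (v - proj_W(v)) · u_1 = 0  (should be 0).
Result: proj_W(v) = (0, 0, 0, 0).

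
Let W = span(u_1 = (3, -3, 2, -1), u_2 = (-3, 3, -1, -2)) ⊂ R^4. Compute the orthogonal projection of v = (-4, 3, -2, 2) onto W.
proj_W(v) = (-138/41, 138/41, -509/205, 377/205)

Set up U = [u_1 | ... | u_2] ∈ R^(4×2). The projector onto W = col(U) is P = U (U^T U)^(-1) U^T.
Compute U^T U =
  [23, -18]
  [-18, 23],
and U^T v = (-27, 19).
Solve U^T U · c = U^T v for the coefficients: c = (-279/205, -49/205). The projection is proj_W(v) = U c.
Check: (v - proj_W(v)) · u_1 = 0  (should be 0).
Check: (v - proj_W(v)) · u_2 = 0  (should be 0).
Result: proj_W(v) = (-138/41, 138/41, -509/205, 377/205).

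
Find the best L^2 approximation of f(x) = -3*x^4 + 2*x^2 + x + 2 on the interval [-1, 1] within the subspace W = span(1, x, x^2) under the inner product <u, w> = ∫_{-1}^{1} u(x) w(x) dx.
g(x) = -4*x^2/7 + x + 79/35

The best approximation g ∈ W is the orthogonal projection of f onto W. Writing g = a_0 + a_1 x + a_2 x^2, the coefficients solve the normal equations G · a = b where
  G_{ij} = <φ_i, φ_j> and b_i = <f, φ_i>, with φ_0 = 1, φ_1 = x, φ_2 = x^2.
G =
  [2, 0, 2/3]
  [0, 2/3, 0]
  [2/3, 0, 2/5],
b = (62/15, 2/3, 134/105).
Solving gives a_0 = 79/35, a_1 = 1, a_2 = -4/7, so
  g(x) = -4*x^2/7 + x + 79/35.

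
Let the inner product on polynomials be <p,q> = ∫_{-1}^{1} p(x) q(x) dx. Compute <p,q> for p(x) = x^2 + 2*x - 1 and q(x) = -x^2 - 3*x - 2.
<p,q> = -16/15

Expand the product: p(x)·q(x) = -x^4 - 5*x^3 - 7*x^2 - x + 2.
∫_{-1}^{1} of each monomial x^k gives [2/(k+1) if k even, 0 if k odd]. Integrating term-by-term (or equivalently evaluating the antiderivative F(x) = -x^5/5 - 5*x^4/4 - 7*x^3/3 - x^2/2 + 2*x at the endpoints):
  F(1) − F(−1) = -137/60 − (-73/60) = -16/15.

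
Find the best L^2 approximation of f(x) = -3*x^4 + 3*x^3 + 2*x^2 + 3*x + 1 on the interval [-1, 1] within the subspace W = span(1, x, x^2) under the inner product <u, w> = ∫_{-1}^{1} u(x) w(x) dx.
g(x) = -4*x^2/7 + 24*x/5 + 44/35

The best approximation g ∈ W is the orthogonal projection of f onto W. Writing g = a_0 + a_1 x + a_2 x^2, the coefficients solve the normal equations G · a = b where
  G_{ij} = <φ_i, φ_j> and b_i = <f, φ_i>, with φ_0 = 1, φ_1 = x, φ_2 = x^2.
G =
  [2, 0, 2/3]
  [0, 2/3, 0]
  [2/3, 0, 2/5],
b = (32/15, 16/5, 64/105).
Solving gives a_0 = 44/35, a_1 = 24/5, a_2 = -4/7, so
  g(x) = -4*x^2/7 + 24*x/5 + 44/35.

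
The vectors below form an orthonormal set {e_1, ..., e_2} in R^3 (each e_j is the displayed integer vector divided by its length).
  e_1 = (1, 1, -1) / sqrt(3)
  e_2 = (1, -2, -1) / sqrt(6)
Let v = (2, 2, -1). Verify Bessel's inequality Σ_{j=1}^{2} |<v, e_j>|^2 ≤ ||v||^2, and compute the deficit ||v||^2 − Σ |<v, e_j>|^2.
Σ |<v, e_j>|^2 = 17/2; ||v||^2 = 9; deficit = 1/2

Write each e_j = u_j / sqrt(<u_j, u_j>) where u_j is the displayed integer vector. Then <v, e_j> = <v, u_j> / sqrt(<u_j, u_j>), so |<v, e_j>|^2 = <v, u_j>^2 / <u_j, u_j>.
Coefficients: <v, e_1> = 5/sqrt(3), <v, e_2> = -1/sqrt(6).
Square and sum: Σ |<v, e_j>|^2 = 17/2.
Compute ||v||^2 = v·v = 9.
Deficit = 9 − 17/2 = 1/2 ≥ 0, confirming Bessel's inequality. (The deficit equals ||v − Σ <v,e_j> e_j||^2, the squared distance from v to span{e_j}.)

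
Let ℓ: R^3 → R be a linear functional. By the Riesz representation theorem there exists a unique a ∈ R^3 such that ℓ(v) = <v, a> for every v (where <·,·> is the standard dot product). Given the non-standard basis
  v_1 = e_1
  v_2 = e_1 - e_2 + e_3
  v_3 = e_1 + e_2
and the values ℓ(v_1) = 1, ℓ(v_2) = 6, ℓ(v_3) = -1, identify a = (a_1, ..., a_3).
a = (1, -2, 3)

Write a = (a_1, ..., a_3) in the standard basis. For each basis vector v_i, ℓ(v_i) = <v_i, a> is a linear equation in the a_j's. Collect the n equations into a matrix system V a = ℓ, where row i of V is v_i (expressed in the standard basis). Since V is invertible (lower-triangular with 1s on the diagonal, up to permutation), solve by back-substitution:
  V =
[[1, 0, 0],
 [1, -1, 1],
 [1, 1, 0]]
  V a = (1, 6, -1)
Solving gives a = (1, -2, 3).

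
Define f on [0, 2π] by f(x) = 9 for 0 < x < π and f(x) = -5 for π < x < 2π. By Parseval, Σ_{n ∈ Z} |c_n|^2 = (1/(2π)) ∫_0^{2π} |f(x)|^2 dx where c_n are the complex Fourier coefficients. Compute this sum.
Σ |c_n|^2 = 53

Parseval equates the L^2 energy of f (normalised by 1/(2π)) with the ℓ^2 sum of its Fourier coefficients: (1/(2π)) ∫_0^{2π} |f|^2 = Σ |c_n|^2.
Compute the left side: (1/(2π)) [∫_0^π 9^2 dx + ∫_π^{2π} (-5)^2 dx] = (1/(2π)) · (81π + 25π) = (81 + 25)/2 = 53.
So Σ_{n ∈ Z} |c_n|^2 = 53.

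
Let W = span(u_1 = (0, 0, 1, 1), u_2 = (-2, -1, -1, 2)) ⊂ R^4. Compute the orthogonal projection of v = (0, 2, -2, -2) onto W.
proj_W(v) = (8/19, 4/19, -32/19, -44/19)

Set up U = [u_1 | ... | u_2] ∈ R^(4×2). The projector onto W = col(U) is P = U (U^T U)^(-1) U^T.
Compute U^T U =
  [2, 1]
  [1, 10],
and U^T v = (-4, -4).
Solve U^T U · c = U^T v for the coefficients: c = (-36/19, -4/19). The projection is proj_W(v) = U c.
Check: (v - proj_W(v)) · u_1 = 0  (should be 0).
Check: (v - proj_W(v)) · u_2 = 0  (should be 0).
Result: proj_W(v) = (8/19, 4/19, -32/19, -44/19).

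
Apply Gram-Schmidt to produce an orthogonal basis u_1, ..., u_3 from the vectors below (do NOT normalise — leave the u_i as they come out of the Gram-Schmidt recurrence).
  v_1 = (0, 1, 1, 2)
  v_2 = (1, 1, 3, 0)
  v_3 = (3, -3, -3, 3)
Orthogonal basis:
  u_1 = (0, 1, 1, 2)
  u_2 = (1, 1/3, 7/3, -4/3)
  u_3 = (102/25, -66/25, -12/25, 39/25)

Apply the Gram-Schmidt recurrence
  u_1 = v_1
  u_i = v_i − Σ_{j<i} ((v_i · u_j) / (u_j · u_j)) · u_j.

Step by step this gives:
  u_1 = (0, 1, 1, 2)
  u_2 = (1, 1/3, 7/3, -4/3)
  u_3 = (102/25, -66/25, -12/25, 39/25)

Orthogonality check:
  u_2 · u_1 = 0 (should be 0)
  u_3 · u_1 = 0 (should be 0)
  u_3 · u_2 = 0 (should be 0)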